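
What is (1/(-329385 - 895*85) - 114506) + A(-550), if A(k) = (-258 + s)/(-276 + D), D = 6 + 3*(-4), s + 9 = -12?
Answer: -2182078475877/19056620 ≈ -1.1451e+5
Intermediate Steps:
s = -21 (s = -9 - 12 = -21)
D = -6 (D = 6 - 12 = -6)
A(k) = 93/94 (A(k) = (-258 - 21)/(-276 - 6) = -279/(-282) = -279*(-1/282) = 93/94)
(1/(-329385 - 895*85) - 114506) + A(-550) = (1/(-329385 - 895*85) - 114506) + 93/94 = (1/(-329385 - 76075) - 114506) + 93/94 = (1/(-405460) - 114506) + 93/94 = (-1/405460 - 114506) + 93/94 = -46427602761/405460 + 93/94 = -2182078475877/19056620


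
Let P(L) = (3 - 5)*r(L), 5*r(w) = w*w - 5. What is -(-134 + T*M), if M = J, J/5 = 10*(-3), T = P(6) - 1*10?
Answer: -3226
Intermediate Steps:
r(w) = -1 + w²/5 (r(w) = (w*w - 5)/5 = (w² - 5)/5 = (-5 + w²)/5 = -1 + w²/5)
P(L) = 2 - 2*L²/5 (P(L) = (3 - 5)*(-1 + L²/5) = -2*(-1 + L²/5) = 2 - 2*L²/5)
T = -112/5 (T = (2 - ⅖*6²) - 1*10 = (2 - ⅖*36) - 10 = (2 - 72/5) - 10 = -62/5 - 10 = -112/5 ≈ -22.400)
J = -150 (J = 5*(10*(-3)) = 5*(-30) = -150)
M = -150
-(-134 + T*M) = -(-134 - 112/5*(-150)) = -(-134 + 3360) = -1*3226 = -3226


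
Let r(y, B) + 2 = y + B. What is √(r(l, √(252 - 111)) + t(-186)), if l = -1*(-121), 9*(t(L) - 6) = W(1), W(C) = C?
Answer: √(1126 + 9*√141)/3 ≈ 11.704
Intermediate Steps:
t(L) = 55/9 (t(L) = 6 + (⅑)*1 = 6 + ⅑ = 55/9)
l = 121
r(y, B) = -2 + B + y (r(y, B) = -2 + (y + B) = -2 + (B + y) = -2 + B + y)
√(r(l, √(252 - 111)) + t(-186)) = √((-2 + √(252 - 111) + 121) + 55/9) = √((-2 + √141 + 121) + 55/9) = √((119 + √141) + 55/9) = √(1126/9 + √141)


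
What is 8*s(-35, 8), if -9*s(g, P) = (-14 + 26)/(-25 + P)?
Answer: 32/51 ≈ 0.62745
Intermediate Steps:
s(g, P) = -4/(3*(-25 + P)) (s(g, P) = -(-14 + 26)/(9*(-25 + P)) = -4/(3*(-25 + P)))
8*s(-35, 8) = 8*(-4/(-75 + 3*8)) = 8*(-4/(-75 + 24)) = 8*(-4/(-51)) = 8*(-4*(-1/51)) = 8*(4/51) = 32/51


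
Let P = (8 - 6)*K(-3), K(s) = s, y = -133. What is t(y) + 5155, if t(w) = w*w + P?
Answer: 22838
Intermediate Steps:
P = -6 (P = (8 - 6)*(-3) = 2*(-3) = -6)
t(w) = -6 + w² (t(w) = w*w - 6 = w² - 6 = -6 + w²)
t(y) + 5155 = (-6 + (-133)²) + 5155 = (-6 + 17689) + 5155 = 17683 + 5155 = 22838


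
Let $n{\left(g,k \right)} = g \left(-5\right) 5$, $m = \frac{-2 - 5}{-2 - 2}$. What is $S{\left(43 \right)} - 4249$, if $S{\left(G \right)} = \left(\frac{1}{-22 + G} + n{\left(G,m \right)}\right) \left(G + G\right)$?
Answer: $- \frac{2030593}{21} \approx -96695.0$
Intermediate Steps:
$m = \frac{7}{4}$ ($m = - \frac{7}{-4} = \left(-7\right) \left(- \frac{1}{4}\right) = \frac{7}{4} \approx 1.75$)
$n{\left(g,k \right)} = - 25 g$ ($n{\left(g,k \right)} = - 5 g 5 = - 25 g$)
$S{\left(G \right)} = 2 G \left(\frac{1}{-22 + G} - 25 G\right)$ ($S{\left(G \right)} = \left(\frac{1}{-22 + G} - 25 G\right) \left(G + G\right) = \left(\frac{1}{-22 + G} - 25 G\right) 2 G = 2 G \left(\frac{1}{-22 + G} - 25 G\right)$)
$S{\left(43 \right)} - 4249 = 2 \cdot 43 \frac{1}{-22 + 43} \left(1 - 25 \cdot 43^{2} + 550 \cdot 43\right) - 4249 = 2 \cdot 43 \cdot \frac{1}{21} \left(1 - 46225 + 23650\right) - 4249 = 2 \cdot 43 \cdot \frac{1}{21} \left(-22574\right) - 4249 = - \frac{1941364}{21} - 4249 = - \frac{2030593}{21}$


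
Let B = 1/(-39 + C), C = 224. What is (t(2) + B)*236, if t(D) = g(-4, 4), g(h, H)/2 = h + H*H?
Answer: 1048076/185 ≈ 5665.3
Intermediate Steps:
g(h, H) = 2*h + 2*H**2 (g(h, H) = 2*(h + H*H) = 2*(h + H**2) = 2*h + 2*H**2)
t(D) = 24 (t(D) = 2*(-4) + 2*4**2 = -8 + 2*16 = -8 + 32 = 24)
B = 1/185 (B = 1/(-39 + 224) = 1/185 ≈ 0.0054054)
(t(2) + B)*236 = (24 + 1/185)*236 = (4441/185)*236 = 1048076/185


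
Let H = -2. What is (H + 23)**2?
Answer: 441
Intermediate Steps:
(H + 23)**2 = (-2 + 23)**2 = 21**2 = 441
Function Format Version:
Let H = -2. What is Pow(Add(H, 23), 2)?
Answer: 441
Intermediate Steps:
Pow(Add(H, 23), 2) = Pow(Add(-2, 23), 2) = Pow(21, 2) = 441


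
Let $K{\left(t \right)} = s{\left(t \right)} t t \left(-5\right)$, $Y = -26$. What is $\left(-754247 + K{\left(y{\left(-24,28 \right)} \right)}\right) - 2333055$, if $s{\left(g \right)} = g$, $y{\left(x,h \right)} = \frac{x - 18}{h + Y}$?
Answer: $-3040997$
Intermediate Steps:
$y{\left(x,h \right)} = \frac{-18 + x}{-26 + h}$ ($y{\left(x,h \right)} = \frac{x - 18}{h - 26} = \frac{-18 + x}{-26 + h}$)
$K{\left(t \right)} = - 5 t^{3}$ ($K{\left(t \right)} = t t t \left(-5\right) = t t^{2} \left(-5\right) = t \left(- 5 t^{2}\right) = - 5 t^{3}$)
$\left(-754247 + K{\left(y{\left(-24,28 \right)} \right)}\right) - 2333055 = \left(-754247 - 5 \left(\frac{-18 - 24}{-26 + 28}\right)^{3}\right) - 2333055 = \left(-754247 - 5 \left(\frac{1}{2} \left(-42\right)\right)^{3}\right) - 2333055 = \left(-754247 - 5 \left(-21\right)^{3}\right) - 2333055 = \left(-754247 - -46305\right) - 2333055 = \left(-754247 + 46305\right) - 2333055 = -707942 - 2333055 = -3040997$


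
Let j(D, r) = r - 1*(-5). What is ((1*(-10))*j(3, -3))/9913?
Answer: -20/9913 ≈ -0.0020176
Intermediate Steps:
j(D, r) = 5 + r (j(D, r) = r + 5 = 5 + r)
((1*(-10))*j(3, -3))/9913 = ((1*(-10))*(5 - 3))/9913 = -10*2*(1/9913) = -20*1/9913 = -20/9913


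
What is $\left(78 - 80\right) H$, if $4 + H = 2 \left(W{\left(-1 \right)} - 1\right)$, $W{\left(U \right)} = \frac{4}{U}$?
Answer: $28$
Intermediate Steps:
$H = -14$ ($H = -4 + 2 \left(\frac{4}{-1} - 1\right) = -4 + 2 \left(4 \left(-1\right) - 1\right) = -4 + 2 \left(-4 - 1\right) = -4 + 2 \left(-5\right) = -4 - 10 = -14$)
$\left(78 - 80\right) H = \left(78 - 80\right) \left(-14\right) = \left(-2\right) \left(-14\right) = 28$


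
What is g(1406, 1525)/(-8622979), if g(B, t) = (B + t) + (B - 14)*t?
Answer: -2125731/8622979 ≈ -0.24652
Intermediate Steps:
g(B, t) = B + t + t*(-14 + B) (g(B, t) = (B + t) + (-14 + B)*t = (B + t) + t*(-14 + B) = B + t + t*(-14 + B))
g(1406, 1525)/(-8622979) = (1406 - 13*1525 + 1406*1525)/(-8622979) = (1406 - 19825 + 2144150)*(-1/8622979) = 2125731*(-1/8622979) = -2125731/8622979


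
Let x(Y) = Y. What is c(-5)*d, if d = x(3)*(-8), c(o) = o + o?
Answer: 240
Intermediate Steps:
c(o) = 2*o
d = -24 (d = 3*(-8) = -24)
c(-5)*d = (2*(-5))*(-24) = -10*(-24) = 240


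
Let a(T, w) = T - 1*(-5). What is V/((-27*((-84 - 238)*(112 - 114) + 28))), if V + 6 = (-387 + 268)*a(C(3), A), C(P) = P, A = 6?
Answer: 479/9072 ≈ 0.052800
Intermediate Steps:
a(T, w) = 5 + T (a(T, w) = T + 5 = 5 + T)
V = -958 (V = -6 + (-387 + 268)*(5 + 3) = -6 - 119*8 = -6 - 952 = -958)
V/((-27*((-84 - 238)*(112 - 114) + 28))) = -958*(-1/(27*((-84 - 238)*(112 - 114) + 28))) = -958*(-1/(27*(-322*(-2) + 28))) = -958*(-1/(27*(644 + 28))) = -958/((-27*672)) = -958/(-18144) = -958*(-1/18144) = 479/9072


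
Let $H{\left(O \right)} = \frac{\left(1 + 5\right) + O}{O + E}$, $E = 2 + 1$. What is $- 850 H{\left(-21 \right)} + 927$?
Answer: $\frac{656}{3} \approx 218.67$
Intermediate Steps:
$E = 3$
$H{\left(O \right)} = \frac{6 + O}{3 + O}$ ($H{\left(O \right)} = \frac{\left(1 + 5\right) + O}{O + 3} = \frac{6 + O}{3 + O}$)
$- 850 H{\left(-21 \right)} + 927 = - 850 \frac{6 - 21}{3 - 21} + 927 = - 850 \frac{1}{-18} \left(-15\right) + 927 = - 850 \left(\left(- \frac{1}{18}\right) \left(-15\right)\right) + 927 = \left(-850\right) \frac{5}{6} + 927 = - \frac{2125}{3} + 927 = \frac{656}{3}$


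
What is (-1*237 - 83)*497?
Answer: -159040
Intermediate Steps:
(-1*237 - 83)*497 = (-237 - 83)*497 = -320*497 = -159040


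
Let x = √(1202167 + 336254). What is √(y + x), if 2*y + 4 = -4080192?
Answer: √(-2040098 + √1538421) ≈ 1427.9*I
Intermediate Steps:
y = -2040098 (y = -2 + (½)*(-4080192) = -2 - 2040096 = -2040098)
x = √1538421 ≈ 1240.3
√(y + x) = √(-2040098 + √1538421)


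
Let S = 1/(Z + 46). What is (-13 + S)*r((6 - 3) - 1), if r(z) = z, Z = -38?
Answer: -103/4 ≈ -25.750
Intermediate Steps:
S = ⅛ (S = 1/(-38 + 46) = 1/8 = ⅛ ≈ 0.12500)
(-13 + S)*r((6 - 3) - 1) = (-13 + ⅛)*((6 - 3) - 1) = -103*(3 - 1)/8 = -103/8*2 = -103/4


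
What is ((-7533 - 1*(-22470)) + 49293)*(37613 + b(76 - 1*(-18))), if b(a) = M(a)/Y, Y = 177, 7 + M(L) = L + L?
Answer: 142540971620/59 ≈ 2.4159e+9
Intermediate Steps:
M(L) = -7 + 2*L (M(L) = -7 + (L + L) = -7 + 2*L)
b(a) = -7/177 + 2*a/177 (b(a) = (-7 + 2*a)/177 = (-7 + 2*a)*(1/177) = -7/177 + 2*a/177)
((-7533 - 1*(-22470)) + 49293)*(37613 + b(76 - 1*(-18))) = ((-7533 - 1*(-22470)) + 49293)*(37613 + (-7/177 + 2*(76 - 1*(-18))/177)) = ((-7533 + 22470) + 49293)*(37613 + (-7/177 + 2*(76 + 18)/177)) = (14937 + 49293)*(37613 + (-7/177 + (2/177)*94)) = 64230*(37613 + (-7/177 + 188/177)) = 64230*(37613 + 181/177) = 64230*(6657682/177) = 142540971620/59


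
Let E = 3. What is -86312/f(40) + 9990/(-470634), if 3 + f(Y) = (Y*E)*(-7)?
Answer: 6768823373/66124077 ≈ 102.37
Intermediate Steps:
f(Y) = -3 - 21*Y (f(Y) = -3 + (Y*3)*(-7) = -3 + (3*Y)*(-7) = -3 - 21*Y)
-86312/f(40) + 9990/(-470634) = -86312/(-3 - 21*40) + 9990/(-470634) = -86312/(-3 - 840) + 9990*(-1/470634) = -86312/(-843) - 1665/78439 = -86312*(-1/843) - 1665/78439 = 86312/843 - 1665/78439 = 6768823373/66124077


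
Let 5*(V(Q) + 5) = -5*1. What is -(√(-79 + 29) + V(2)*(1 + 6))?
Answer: 42 - 5*I*√2 ≈ 42.0 - 7.0711*I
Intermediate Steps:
V(Q) = -6 (V(Q) = -5 + (-5*1)/5 = -5 + (⅕)*(-5) = -5 - 1 = -6)
-(√(-79 + 29) + V(2)*(1 + 6)) = -(√(-79 + 29) - 6*(1 + 6)) = -(√(-50) - 6*7) = -(5*I*√2 - 42) = -(-42 + 5*I*√2) = 42 - 5*I*√2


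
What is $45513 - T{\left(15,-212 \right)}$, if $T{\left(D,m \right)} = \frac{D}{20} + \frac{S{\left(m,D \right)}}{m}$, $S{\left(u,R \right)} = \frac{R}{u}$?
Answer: $\frac{2045502549}{44944} \approx 45512.0$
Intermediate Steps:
$T{\left(D,m \right)} = \frac{D}{20} + \frac{D}{m^{2}}$ ($T{\left(D,m \right)} = \frac{D}{20} + \frac{D \frac{1}{m}}{m} = D \frac{1}{20} + \frac{D}{m^{2}} = \frac{D}{20} + \frac{D}{m^{2}}$)
$45513 - T{\left(15,-212 \right)} = 45513 - \left(\frac{1}{20} \cdot 15 + \frac{15}{44944}\right) = 45513 - \left(\frac{3}{4} + 15 \cdot \frac{1}{44944}\right) = 45513 - \left(\frac{3}{4} + \frac{15}{44944}\right) = 45513 - \frac{33723}{44944} = \frac{2045502549}{44944}$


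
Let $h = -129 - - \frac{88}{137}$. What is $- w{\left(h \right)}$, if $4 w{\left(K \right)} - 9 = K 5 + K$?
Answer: $\frac{104277}{548} \approx 190.29$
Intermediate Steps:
$h = - \frac{17585}{137}$ ($h = -129 - \left(-88\right) \frac{1}{137} = -129 - - \frac{88}{137} = -129 + \frac{88}{137} = - \frac{17585}{137} \approx -128.36$)
$w{\left(K \right)} = \frac{9}{4} + \frac{3 K}{2}$ ($w{\left(K \right)} = \frac{9}{4} + \frac{K 5 + K}{4} = \frac{9}{4} + \frac{5 K + K}{4} = \frac{9}{4} + \frac{6 K}{4} = \frac{9}{4} + \frac{3 K}{2}$)
$- w{\left(h \right)} = - (\frac{9}{4} + \frac{3}{2} \left(- \frac{17585}{137}\right)) = - (\frac{9}{4} - \frac{52755}{274}) = \left(-1\right) \left(- \frac{104277}{548}\right) = \frac{104277}{548}$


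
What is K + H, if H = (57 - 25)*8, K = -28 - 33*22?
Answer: -498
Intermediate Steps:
K = -754 (K = -28 - 726 = -754)
H = 256 (H = 32*8 = 256)
K + H = -754 + 256 = -498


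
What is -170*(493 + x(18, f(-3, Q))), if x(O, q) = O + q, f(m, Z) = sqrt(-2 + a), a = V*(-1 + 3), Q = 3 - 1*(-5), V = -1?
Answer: -86870 - 340*I ≈ -86870.0 - 340.0*I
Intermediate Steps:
Q = 8 (Q = 3 + 5 = 8)
a = -2 (a = -(-1 + 3) = -1*2 = -2)
f(m, Z) = 2*I (f(m, Z) = sqrt(-2 - 2) = sqrt(-4) = 2*I)
-170*(493 + x(18, f(-3, Q))) = -170*(493 + (18 + 2*I)) = -170*(511 + 2*I) = -86870 - 340*I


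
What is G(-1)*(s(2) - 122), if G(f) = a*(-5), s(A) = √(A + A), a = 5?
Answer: 3000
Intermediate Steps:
s(A) = √2*√A (s(A) = √(2*A) = √2*√A)
G(f) = -25 (G(f) = 5*(-5) = -25)
G(-1)*(s(2) - 122) = -25*(√2*√2 - 122) = -25*(2 - 122) = -25*(-120) = 3000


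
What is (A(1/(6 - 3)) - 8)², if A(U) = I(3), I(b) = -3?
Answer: 121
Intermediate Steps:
A(U) = -3
(A(1/(6 - 3)) - 8)² = (-3 - 8)² = (-11)² = 121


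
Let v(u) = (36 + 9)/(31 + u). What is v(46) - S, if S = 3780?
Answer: -291015/77 ≈ -3779.4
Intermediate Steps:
v(u) = 45/(31 + u)
v(46) - S = 45/(31 + 46) - 1*3780 = 45/77 - 3780 = -291015/77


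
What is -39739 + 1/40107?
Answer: -1593812072/40107 ≈ -39739.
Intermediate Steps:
-39739 + 1/40107 = -1593812072/40107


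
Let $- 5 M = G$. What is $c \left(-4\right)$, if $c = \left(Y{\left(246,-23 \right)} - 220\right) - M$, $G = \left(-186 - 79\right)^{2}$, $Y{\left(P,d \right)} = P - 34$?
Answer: $-56148$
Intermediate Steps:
$Y{\left(P,d \right)} = -34 + P$
$G = 70225$ ($G = \left(-265\right)^{2} = 70225$)
$M = -14045$ ($M = \left(- \frac{1}{5}\right) 70225 = -14045$)
$c = 14037$ ($c = \left(\left(-34 + 246\right) - 220\right) - -14045 = \left(212 - 220\right) + 14045 = -8 + 14045 = 14037$)
$c \left(-4\right) = 14037 \left(-4\right) = -56148$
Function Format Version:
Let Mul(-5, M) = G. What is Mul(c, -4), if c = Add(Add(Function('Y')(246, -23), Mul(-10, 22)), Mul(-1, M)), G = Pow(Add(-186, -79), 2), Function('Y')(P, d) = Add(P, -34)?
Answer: -56148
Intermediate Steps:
Function('Y')(P, d) = Add(-34, P)
G = 70225 (G = Pow(-265, 2) = 70225)
M = -14045 (M = Mul(Rational(-1, 5), 70225) = -14045)
c = 14037 (c = Add(Add(Add(-34, 246), Mul(-10, 22)), Mul(-1, -14045)) = Add(Add(212, -220), 14045) = Add(-8, 14045) = 14037)
Mul(c, -4) = Mul(14037, -4) = -56148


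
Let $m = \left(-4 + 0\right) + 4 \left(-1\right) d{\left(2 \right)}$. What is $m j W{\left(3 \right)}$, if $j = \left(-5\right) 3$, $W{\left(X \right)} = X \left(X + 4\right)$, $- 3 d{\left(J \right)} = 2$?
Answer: $420$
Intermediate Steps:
$d{\left(J \right)} = - \frac{2}{3}$ ($d{\left(J \right)} = \left(- \frac{1}{3}\right) 2 = - \frac{2}{3}$)
$W{\left(X \right)} = X \left(4 + X\right)$
$j = -15$
$m = - \frac{4}{3}$ ($m = \left(-4 + 0\right) + 4 \left(-1\right) \left(- \frac{2}{3}\right) = -4 - - \frac{8}{3} = -4 + \frac{8}{3} = - \frac{4}{3} \approx -1.3333$)
$m j W{\left(3 \right)} = \left(- \frac{4}{3}\right) \left(-15\right) 3 \left(4 + 3\right) = 20 \cdot 3 \cdot 7 = 20 \cdot 21 = 420$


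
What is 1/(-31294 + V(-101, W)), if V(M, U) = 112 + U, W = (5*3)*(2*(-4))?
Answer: -1/31302 ≈ -3.1947e-5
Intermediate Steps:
W = -120 (W = 15*(-8) = -120)
1/(-31294 + V(-101, W)) = 1/(-31294 + (112 - 120)) = 1/(-31294 - 8) = 1/(-31302) = -1/31302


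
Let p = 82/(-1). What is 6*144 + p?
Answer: 782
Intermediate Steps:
p = -82 (p = 82*(-1) = -82)
6*144 + p = 6*144 - 82 = 864 - 82 = 782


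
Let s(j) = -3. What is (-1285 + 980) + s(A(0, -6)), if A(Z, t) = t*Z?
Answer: -308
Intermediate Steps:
A(Z, t) = Z*t
(-1285 + 980) + s(A(0, -6)) = (-1285 + 980) - 3 = -305 - 3 = -308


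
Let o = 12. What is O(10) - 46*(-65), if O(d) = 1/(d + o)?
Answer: 65781/22 ≈ 2990.0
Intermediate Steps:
O(d) = 1/(12 + d) (O(d) = 1/(d + 12) = 1/(12 + d))
O(10) - 46*(-65) = 1/(12 + 10) - 46*(-65) = 1/22 + 2990 = 65781/22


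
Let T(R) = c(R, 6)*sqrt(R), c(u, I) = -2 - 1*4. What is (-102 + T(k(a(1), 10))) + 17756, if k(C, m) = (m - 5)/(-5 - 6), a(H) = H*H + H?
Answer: 17654 - 6*I*sqrt(55)/11 ≈ 17654.0 - 4.0452*I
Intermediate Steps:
a(H) = H + H**2 (a(H) = H**2 + H = H + H**2)
c(u, I) = -6 (c(u, I) = -2 - 4 = -6)
k(C, m) = 5/11 - m/11 (k(C, m) = (-5 + m)/(-11) = (-5 + m)*(-1/11) = 5/11 - m/11)
T(R) = -6*sqrt(R)
(-102 + T(k(a(1), 10))) + 17756 = (-102 - 6*sqrt(5/11 - 1/11*10)) + 17756 = (-102 - 6*sqrt(5/11 - 10/11)) + 17756 = (-102 - 6*I*sqrt(55)/11) + 17756 = 17654 - 6*I*sqrt(55)/11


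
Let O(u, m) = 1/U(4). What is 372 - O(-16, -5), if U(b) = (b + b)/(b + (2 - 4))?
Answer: 1487/4 ≈ 371.75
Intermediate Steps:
U(b) = 2*b/(-2 + b) (U(b) = (2*b)/(b - 2) = (2*b)/(-2 + b) = 2*b/(-2 + b))
O(u, m) = 1/4 (O(u, m) = 1/(2*4/(-2 + 4)) = 1/(2*4/2) = 1/(2*4*(1/2)) = 1/4)
372 - O(-16, -5) = 372 - 1*1/4 = 372 - 1/4 = 1487/4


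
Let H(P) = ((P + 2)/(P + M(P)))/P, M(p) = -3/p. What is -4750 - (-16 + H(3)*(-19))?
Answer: -28309/6 ≈ -4718.2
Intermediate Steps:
H(P) = (2 + P)/(P*(P - 3/P)) (H(P) = ((P + 2)/(P - 3/P))/P = ((2 + P)/(P - 3/P))/P = (2 + P)/(P*(P - 3/P)))
-4750 - (-16 + H(3)*(-19)) = -4750 - (-16 + ((2 + 3)/(-3 + 3²))*(-19)) = -4750 - (-16 + (5/(-3 + 9))*(-19)) = -4750 - (-16 + (5/6)*(-19)) = -4750 - (-16 + ((⅙)*5)*(-19)) = -4750 - (-16 + (⅚)*(-19)) = -4750 - (-16 - 95/6) = -4750 - 1*(-191/6) = -4750 + 191/6 = -28309/6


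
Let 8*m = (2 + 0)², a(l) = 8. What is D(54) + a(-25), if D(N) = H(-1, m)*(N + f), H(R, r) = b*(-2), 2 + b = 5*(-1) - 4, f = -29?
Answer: 558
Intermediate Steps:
b = -11 (b = -2 + (5*(-1) - 4) = -2 + (-5 - 4) = -2 - 9 = -11)
m = ½ (m = (2 + 0)²/8 = (⅛)*2² = (⅛)*4 = ½ ≈ 0.50000)
H(R, r) = 22 (H(R, r) = -11*(-2) = 22)
D(N) = -638 + 22*N (D(N) = 22*(N - 29) = 22*(-29 + N) = -638 + 22*N)
D(54) + a(-25) = (-638 + 22*54) + 8 = (-638 + 1188) + 8 = 550 + 8 = 558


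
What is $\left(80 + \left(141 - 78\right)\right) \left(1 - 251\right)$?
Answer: $-35750$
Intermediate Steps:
$\left(80 + \left(141 - 78\right)\right) \left(1 - 251\right) = \left(80 + 63\right) \left(-250\right) = 143 \left(-250\right) = -35750$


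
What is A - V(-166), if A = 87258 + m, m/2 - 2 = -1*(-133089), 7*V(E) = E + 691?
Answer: 353365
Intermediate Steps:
V(E) = 691/7 + E/7 (V(E) = (E + 691)/7 = (691 + E)/7 = 691/7 + E/7)
m = 266182 (m = 4 + 2*(-1*(-133089)) = 4 + 2*133089 = 4 + 266178 = 266182)
A = 353440 (A = 87258 + 266182 = 353440)
A - V(-166) = 353440 - (691/7 + (⅐)*(-166)) = 353440 - (691/7 - 166/7) = 353440 - 1*75 = 353440 - 75 = 353365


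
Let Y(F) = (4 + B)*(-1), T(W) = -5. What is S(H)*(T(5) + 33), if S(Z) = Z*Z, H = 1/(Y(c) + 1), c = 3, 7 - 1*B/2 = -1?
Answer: 28/361 ≈ 0.077562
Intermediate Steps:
B = 16 (B = 14 - 2*(-1) = 14 + 2 = 16)
Y(F) = -20 (Y(F) = (4 + 16)*(-1) = 20*(-1) = -20)
H = -1/19 (H = 1/(-20 + 1) = 1/(-19) = -1/19 ≈ -0.052632)
S(Z) = Z**2
S(H)*(T(5) + 33) = (-1/19)**2*(-5 + 33) = (1/361)*28 = 28/361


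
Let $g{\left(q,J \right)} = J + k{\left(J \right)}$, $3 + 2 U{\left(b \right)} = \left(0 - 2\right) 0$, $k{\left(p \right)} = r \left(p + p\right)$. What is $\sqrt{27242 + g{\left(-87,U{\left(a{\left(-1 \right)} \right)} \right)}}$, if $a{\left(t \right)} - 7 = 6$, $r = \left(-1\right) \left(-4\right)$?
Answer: $\frac{\sqrt{108914}}{2} \approx 165.01$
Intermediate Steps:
$r = 4$
$a{\left(t \right)} = 13$ ($a{\left(t \right)} = 7 + 6 = 13$)
$k{\left(p \right)} = 8 p$ ($k{\left(p \right)} = 4 \left(p + p\right) = 4 \cdot 2 p = 8 p$)
$U{\left(b \right)} = - \frac{3}{2}$ ($U{\left(b \right)} = - \frac{3}{2} + \frac{\left(0 - 2\right) 0}{2} = - \frac{3}{2} + \frac{\left(-2\right) 0}{2} = - \frac{3}{2} + \frac{1}{2} \cdot 0 = - \frac{3}{2} + 0 = - \frac{3}{2}$)
$g{\left(q,J \right)} = 9 J$ ($g{\left(q,J \right)} = J + 8 J = 9 J$)
$\sqrt{27242 + g{\left(-87,U{\left(a{\left(-1 \right)} \right)} \right)}} = \sqrt{27242 + 9 \left(- \frac{3}{2}\right)} = \sqrt{27242 - \frac{27}{2}} = \sqrt{\frac{54457}{2}} = \frac{\sqrt{108914}}{2}$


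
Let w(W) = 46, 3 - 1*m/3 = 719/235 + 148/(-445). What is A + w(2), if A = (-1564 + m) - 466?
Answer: -8295646/4183 ≈ -1983.2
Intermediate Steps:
m = 3426/4183 (m = 9 - 3*(719/235 + 148/(-445)) = 9 - 3*(719*(1/235) + 148*(-1/445)) = 9 - 3*(719/235 - 148/445) = 9 - 3*11407/4183 = 9 - 34221/4183 = 3426/4183 ≈ 0.81903)
A = -8488064/4183 (A = (-1564 + 3426/4183) - 466 = -6538786/4183 - 466 = -8488064/4183 ≈ -2029.2)
A + w(2) = -8488064/4183 + 46 = -8295646/4183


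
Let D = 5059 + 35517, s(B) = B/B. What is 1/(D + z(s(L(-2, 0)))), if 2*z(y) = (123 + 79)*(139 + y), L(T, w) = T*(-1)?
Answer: 1/54716 ≈ 1.8276e-5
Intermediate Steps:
L(T, w) = -T
s(B) = 1
z(y) = 14039 + 101*y (z(y) = ((123 + 79)*(139 + y))/2 = (202*(139 + y))/2 = (28078 + 202*y)/2 = 14039 + 101*y)
D = 40576
1/(D + z(s(L(-2, 0)))) = 1/(40576 + (14039 + 101*1)) = 1/(40576 + (14039 + 101)) = 1/(40576 + 14140) = 1/54716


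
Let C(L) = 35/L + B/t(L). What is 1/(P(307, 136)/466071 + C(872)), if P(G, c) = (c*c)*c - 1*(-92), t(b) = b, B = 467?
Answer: 67735652/404587583 ≈ 0.16742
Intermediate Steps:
P(G, c) = 92 + c**3 (P(G, c) = c**2*c + 92 = c**3 + 92 = 92 + c**3)
C(L) = 502/L (C(L) = 35/L + 467/L = 502/L)
1/(P(307, 136)/466071 + C(872)) = 1/((92 + 136**3)/466071 + 502/872) = 1/((92 + 2515456)*(1/466071) + 502*(1/872)) = 1/(2515548*(1/466071) + 251/436) = 1/(838516/155357 + 251/436) = 1/(404587583/67735652) = 67735652/404587583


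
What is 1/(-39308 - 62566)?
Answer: -1/101874 ≈ -9.8161e-6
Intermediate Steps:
1/(-39308 - 62566) = 1/(-101874) = -1/101874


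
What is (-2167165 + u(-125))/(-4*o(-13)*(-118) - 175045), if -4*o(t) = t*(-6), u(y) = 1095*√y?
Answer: 166705/14173 - 5475*I*√5/184249 ≈ 11.762 - 0.066445*I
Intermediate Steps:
o(t) = 3*t/2 (o(t) = -t*(-6)/4 = -(-3)*t/2 = 3*t/2)
(-2167165 + u(-125))/(-4*o(-13)*(-118) - 175045) = (-2167165 + 1095*√(-125))/(-6*(-13)*(-118) - 175045) = (-2167165 + 1095*(5*I*√5))/(-4*(-39/2)*(-118) - 175045) = (-2167165 + 5475*I*√5)/(78*(-118) - 175045) = (-2167165 + 5475*I*√5)/(-9204 - 175045) = (-2167165 + 5475*I*√5)/(-184249) = (-2167165 + 5475*I*√5)*(-1/184249) = 166705/14173 - 5475*I*√5/184249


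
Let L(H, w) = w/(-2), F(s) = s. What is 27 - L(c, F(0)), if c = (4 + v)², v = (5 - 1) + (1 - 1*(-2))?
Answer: 27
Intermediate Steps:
v = 7 (v = 4 + (1 + 2) = 4 + 3 = 7)
c = 121 (c = (4 + 7)² = 11² = 121)
L(H, w) = -w/2 (L(H, w) = w*(-½) = -w/2)
27 - L(c, F(0)) = 27 - (-1)*0/2 = 27 - 1*0 = 27 + 0 = 27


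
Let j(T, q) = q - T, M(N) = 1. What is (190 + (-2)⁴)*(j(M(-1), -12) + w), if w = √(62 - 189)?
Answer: -2678 + 206*I*√127 ≈ -2678.0 + 2321.5*I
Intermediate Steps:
w = I*√127 (w = √(-127) = I*√127 ≈ 11.269*I)
(190 + (-2)⁴)*(j(M(-1), -12) + w) = (190 + (-2)⁴)*((-12 - 1*1) + I*√127) = (190 + 16)*((-12 - 1) + I*√127) = 206*(-13 + I*√127) = -2678 + 206*I*√127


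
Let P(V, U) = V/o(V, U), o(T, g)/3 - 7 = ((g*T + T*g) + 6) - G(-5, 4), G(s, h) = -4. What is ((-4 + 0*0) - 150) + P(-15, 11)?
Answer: -48197/313 ≈ -153.98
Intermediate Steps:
o(T, g) = 51 + 6*T*g (o(T, g) = 21 + 3*(((g*T + T*g) + 6) - 1*(-4)) = 21 + 3*(((T*g + T*g) + 6) + 4) = 21 + 3*((2*T*g + 6) + 4) = 21 + 3*((6 + 2*T*g) + 4) = 21 + 3*(10 + 2*T*g) = 21 + (30 + 6*T*g) = 51 + 6*T*g)
P(V, U) = V/(51 + 6*U*V) (P(V, U) = V/(51 + 6*V*U) = V/(51 + 6*U*V))
((-4 + 0*0) - 150) + P(-15, 11) = ((-4 + 0*0) - 150) + (⅓)*(-15)/(17 + 2*11*(-15)) = ((-4 + 0) - 150) + (⅓)*(-15)/(17 - 330) = (-4 - 150) + (⅓)*(-15)/(-313) = -154 + (⅓)*(-15)*(-1/313) = -154 + 5/313 = -48197/313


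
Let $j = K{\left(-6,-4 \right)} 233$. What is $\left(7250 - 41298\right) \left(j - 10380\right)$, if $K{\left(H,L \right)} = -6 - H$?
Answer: $353418240$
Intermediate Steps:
$j = 0$ ($j = \left(-6 - -6\right) 233 = \left(-6 + 6\right) 233 = 0 \cdot 233 = 0$)
$\left(7250 - 41298\right) \left(j - 10380\right) = \left(7250 - 41298\right) \left(0 - 10380\right) = \left(-34048\right) \left(-10380\right) = 353418240$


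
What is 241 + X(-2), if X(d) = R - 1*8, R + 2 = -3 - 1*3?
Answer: 225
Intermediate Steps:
R = -8 (R = -2 + (-3 - 1*3) = -2 + (-3 - 3) = -2 - 6 = -8)
X(d) = -16 (X(d) = -8 - 1*8 = -8 - 8 = -16)
241 + X(-2) = 241 - 16 = 225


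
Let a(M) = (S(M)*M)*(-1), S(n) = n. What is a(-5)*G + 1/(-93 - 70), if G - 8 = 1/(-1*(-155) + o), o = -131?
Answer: -786499/3912 ≈ -201.05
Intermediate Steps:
a(M) = -M² (a(M) = (M*M)*(-1) = M²*(-1) = -M²)
G = 193/24 (G = 8 + 1/(-1*(-155) - 131) = 8 + 1/(155 - 131) = 8 + 1/24 = 193/24 ≈ 8.0417)
a(-5)*G + 1/(-93 - 70) = -1*(-5)²*(193/24) + 1/(-93 - 70) = -1*25*(193/24) + 1/(-163) = -25*193/24 - 1/163 = -4825/24 - 1/163 = -786499/3912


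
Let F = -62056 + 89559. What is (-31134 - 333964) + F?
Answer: -337595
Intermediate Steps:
F = 27503
(-31134 - 333964) + F = (-31134 - 333964) + 27503 = -365098 + 27503 = -337595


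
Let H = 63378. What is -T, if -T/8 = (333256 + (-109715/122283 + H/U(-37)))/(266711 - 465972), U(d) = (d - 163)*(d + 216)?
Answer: -1458893577589426/109038892061925 ≈ -13.380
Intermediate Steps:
U(d) = (-163 + d)*(216 + d)
T = 1458893577589426/109038892061925 (T = -8*(333256 + (-109715/122283 + 63378/(-35208 + (-37)**2 + 53*(-37))))/(266711 - 465972) = -8*(333256 + (-109715*1/122283 + 63378/(-35208 + 1369 - 1961)))/(-199261) = -8*(333256 + (-109715/122283 + 63378/(-35800)))*(-1)/199261 = -8*(333256 + (-109715/122283 + 63378*(-1/35800)))*(-1)/199261 = -8*(333256 + (-109715/122283 - 31689/17900))*(-1)/199261 = -8*(333256 - 5838924487/2188865700)*(-1)/199261 = -1458893577589426*(-1)/(547216425*199261) = -8*(-729446788794713/436155568247700) = 1458893577589426/109038892061925 ≈ 13.380)
-T = -1*1458893577589426/109038892061925 = -1458893577589426/109038892061925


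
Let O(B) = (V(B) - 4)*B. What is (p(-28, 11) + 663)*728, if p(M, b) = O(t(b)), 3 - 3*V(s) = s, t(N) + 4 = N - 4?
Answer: 473928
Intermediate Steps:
t(N) = -8 + N (t(N) = -4 + (N - 4) = -4 + (-4 + N) = -8 + N)
V(s) = 1 - s/3
O(B) = B*(-3 - B/3) (O(B) = ((1 - B/3) - 4)*B = (-3 - B/3)*B = B*(-3 - B/3))
p(M, b) = -(1 + b)*(-8 + b)/3 (p(M, b) = -(-8 + b)*(9 + (-8 + b))/3 = -(-8 + b)*(1 + b)/3 = -(1 + b)*(-8 + b)/3)
(p(-28, 11) + 663)*728 = (-(1 + 11)*(-8 + 11)/3 + 663)*728 = (-1/3*12*3 + 663)*728 = (-12 + 663)*728 = 651*728 = 473928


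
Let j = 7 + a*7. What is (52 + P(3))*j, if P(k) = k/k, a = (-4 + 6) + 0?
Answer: 1113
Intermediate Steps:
a = 2 (a = 2 + 0 = 2)
P(k) = 1
j = 21 (j = 7 + 2*7 = 7 + 14 = 21)
(52 + P(3))*j = (52 + 1)*21 = 53*21 = 1113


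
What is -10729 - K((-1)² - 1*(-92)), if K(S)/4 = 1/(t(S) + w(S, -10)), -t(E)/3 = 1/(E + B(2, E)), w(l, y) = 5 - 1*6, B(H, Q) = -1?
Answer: -1018887/95 ≈ -10725.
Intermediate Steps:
w(l, y) = -1 (w(l, y) = 5 - 6 = -1)
t(E) = -3/(-1 + E) (t(E) = -3/(E - 1) = -3/(-1 + E))
K(S) = 4/(-1 - 3/(-1 + S)) (K(S) = 4/(-3/(-1 + S) - 1) = 4/(-1 - 3/(-1 + S)))
-10729 - K((-1)² - 1*(-92)) = -10729 - 4*(1 - ((-1)² - 1*(-92)))/(2 + ((-1)² - 1*(-92))) = -10729 - 4*(1 - (1 + 92))/(2 + (1 + 92)) = -10729 - 4*(1 - 1*93)/(2 + 93) = -10729 - 4*(1 - 93)/95 = -10729 - 4*(-92)/95 = -10729 - 1*(-368/95) = -10729 + 368/95 = -1018887/95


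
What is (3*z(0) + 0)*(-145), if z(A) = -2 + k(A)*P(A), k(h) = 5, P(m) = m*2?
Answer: 870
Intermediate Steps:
P(m) = 2*m
z(A) = -2 + 10*A (z(A) = -2 + 5*(2*A) = -2 + 10*A)
(3*z(0) + 0)*(-145) = (3*(-2 + 10*0) + 0)*(-145) = (3*(-2 + 0) + 0)*(-145) = (3*(-2) + 0)*(-145) = (-6 + 0)*(-145) = -6*(-145) = 870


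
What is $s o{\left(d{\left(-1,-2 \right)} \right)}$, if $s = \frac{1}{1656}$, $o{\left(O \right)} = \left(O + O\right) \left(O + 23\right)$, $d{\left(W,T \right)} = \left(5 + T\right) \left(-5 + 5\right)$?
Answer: $0$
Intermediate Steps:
$d{\left(W,T \right)} = 0$ ($d{\left(W,T \right)} = \left(5 + T\right) 0 = 0$)
$o{\left(O \right)} = 2 O \left(23 + O\right)$
$s = \frac{1}{1656} \approx 0.00060386$
$s o{\left(d{\left(-1,-2 \right)} \right)} = \frac{2 \cdot 0 \left(23 + 0\right)}{1656} = \frac{2 \cdot 0 \cdot 23}{1656} = \frac{1}{1656} \cdot 0 = 0$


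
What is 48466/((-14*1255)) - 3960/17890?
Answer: -46831697/15716365 ≈ -2.9798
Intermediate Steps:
48466/((-14*1255)) - 3960/17890 = 48466/(-17570) - 3960*1/17890 = 48466*(-1/17570) - 396/1789 = -24233/8785 - 396/1789 = -46831697/15716365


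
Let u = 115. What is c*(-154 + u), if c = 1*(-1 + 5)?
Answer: -156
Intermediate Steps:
c = 4 (c = 1*4 = 4)
c*(-154 + u) = 4*(-154 + 115) = 4*(-39) = -156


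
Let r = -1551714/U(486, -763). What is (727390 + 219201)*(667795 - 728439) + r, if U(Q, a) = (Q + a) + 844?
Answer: -10849557727394/189 ≈ -5.7405e+10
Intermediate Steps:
U(Q, a) = 844 + Q + a
r = -517238/189 (r = -1551714/(844 + 486 - 763) = -1551714/567 = -1551714*1/567 = -517238/189 ≈ -2736.7)
(727390 + 219201)*(667795 - 728439) + r = (727390 + 219201)*(667795 - 728439) - 517238/189 = 946591*(-60644) - 517238/189 = -57405064604 - 517238/189 = -10849557727394/189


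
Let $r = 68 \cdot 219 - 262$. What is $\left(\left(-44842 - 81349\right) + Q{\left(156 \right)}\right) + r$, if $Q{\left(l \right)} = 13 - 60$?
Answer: $-111608$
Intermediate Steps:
$Q{\left(l \right)} = -47$ ($Q{\left(l \right)} = 13 - 60 = -47$)
$r = 14630$ ($r = 14892 - 262 = 14630$)
$\left(\left(-44842 - 81349\right) + Q{\left(156 \right)}\right) + r = \left(\left(-44842 - 81349\right) - 47\right) + 14630 = \left(-126191 - 47\right) + 14630 = -126238 + 14630 = -111608$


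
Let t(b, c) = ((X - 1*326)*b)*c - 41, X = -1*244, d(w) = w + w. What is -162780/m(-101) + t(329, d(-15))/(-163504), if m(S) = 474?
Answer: -4880306381/12916816 ≈ -377.83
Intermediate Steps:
d(w) = 2*w
X = -244
t(b, c) = -41 - 570*b*c (t(b, c) = ((-244 - 1*326)*b)*c - 41 = ((-244 - 326)*b)*c - 41 = (-570*b)*c - 41 = -570*b*c - 41 = -41 - 570*b*c)
-162780/m(-101) + t(329, d(-15))/(-163504) = -162780/474 + (-41 - 570*329*2*(-15))/(-163504) = -162780*1/474 + (-41 - 570*329*(-30))*(-1/163504) = -27130/79 + (-41 + 5625900)*(-1/163504) = -27130/79 + 5625859*(-1/163504) = -27130/79 - 5625859/163504 = -4880306381/12916816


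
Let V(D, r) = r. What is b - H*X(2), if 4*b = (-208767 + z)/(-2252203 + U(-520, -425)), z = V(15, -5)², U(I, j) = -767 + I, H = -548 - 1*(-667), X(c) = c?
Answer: -1072556869/4506980 ≈ -237.98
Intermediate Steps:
H = 119 (H = -548 + 667 = 119)
z = 25 (z = (-5)² = 25)
b = 104371/4506980 (b = ((-208767 + 25)/(-2252203 + (-767 - 520)))/4 = (-208742/(-2252203 - 1287))/4 = (-208742/(-2253490))/4 = (-208742*(-1/2253490))/4 = (¼)*(104371/1126745) = 104371/4506980 ≈ 0.023158)
b - H*X(2) = 104371/4506980 - 119*2 = 104371/4506980 - 1*238 = 104371/4506980 - 238 = -1072556869/4506980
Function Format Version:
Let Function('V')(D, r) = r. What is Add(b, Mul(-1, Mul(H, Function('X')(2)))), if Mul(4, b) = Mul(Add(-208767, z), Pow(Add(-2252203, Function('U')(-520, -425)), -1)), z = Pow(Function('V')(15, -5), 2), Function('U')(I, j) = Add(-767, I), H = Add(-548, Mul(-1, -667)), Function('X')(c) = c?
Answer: Rational(-1072556869, 4506980) ≈ -237.98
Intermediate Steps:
H = 119 (H = Add(-548, 667) = 119)
z = 25 (z = Pow(-5, 2) = 25)
b = Rational(104371, 4506980) (b = Mul(Rational(1, 4), Mul(Add(-208767, 25), Pow(Add(-2252203, Add(-767, -520)), -1))) = Mul(Rational(1, 4), Mul(-208742, Pow(Add(-2252203, -1287), -1))) = Mul(Rational(1, 4), Mul(-208742, Pow(-2253490, -1))) = Mul(Rational(1, 4), Mul(-208742, Rational(-1, 2253490))) = Mul(Rational(1, 4), Rational(104371, 1126745)) = Rational(104371, 4506980) ≈ 0.023158)
Add(b, Mul(-1, Mul(H, Function('X')(2)))) = Add(Rational(104371, 4506980), Mul(-1, Mul(119, 2))) = Add(Rational(104371, 4506980), Mul(-1, 238)) = Add(Rational(104371, 4506980), -238) = Rational(-1072556869, 4506980)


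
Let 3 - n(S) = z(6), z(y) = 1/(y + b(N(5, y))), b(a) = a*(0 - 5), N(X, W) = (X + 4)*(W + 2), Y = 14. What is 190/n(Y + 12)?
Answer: 67260/1063 ≈ 63.274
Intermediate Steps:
N(X, W) = (2 + W)*(4 + X) (N(X, W) = (4 + X)*(2 + W) = (2 + W)*(4 + X))
b(a) = -5*a (b(a) = a*(-5) = -5*a)
z(y) = 1/(-90 - 44*y) (z(y) = 1/(y - 5*(8 + 2*5 + 4*y + y*5)) = 1/(y - 5*(8 + 10 + 4*y + 5*y)) = 1/(y - 5*(18 + 9*y)) = 1/(y + (-90 - 45*y)) = 1/(-90 - 44*y))
n(S) = 1063/354 (n(S) = 3 - (-1)/(90 + 44*6) = 3 - (-1)/(90 + 264) = 3 - (-1)/354 = 3 - 1*(-1/354) = 3 + 1/354 = 1063/354)
190/n(Y + 12) = 190/(1063/354) = 190*(354/1063) = 67260/1063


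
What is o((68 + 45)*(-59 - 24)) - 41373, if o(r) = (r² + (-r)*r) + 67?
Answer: -41306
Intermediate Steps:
o(r) = 67 (o(r) = (r² - r²) + 67 = 0 + 67 = 67)
o((68 + 45)*(-59 - 24)) - 41373 = 67 - 41373 = -41306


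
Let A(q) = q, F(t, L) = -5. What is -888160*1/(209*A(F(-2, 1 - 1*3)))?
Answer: 177632/209 ≈ 849.91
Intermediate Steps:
-888160*1/(209*A(F(-2, 1 - 1*3))) = -888160/(209*(-5)) = -888160/(-1045) = -888160*(-1/1045) = 177632/209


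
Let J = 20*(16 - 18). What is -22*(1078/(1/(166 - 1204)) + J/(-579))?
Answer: 14253362552/579 ≈ 2.4617e+7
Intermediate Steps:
J = -40 (J = 20*(-2) = -40)
-22*(1078/(1/(166 - 1204)) + J/(-579)) = -22*(1078/(1/(166 - 1204)) - 40/(-579)) = -22*(1078/(1/(-1038)) - 40*(-1/579)) = -22*(1078/(-1/1038) + 40/579) = -22*(1078*(-1038) + 40/579) = -22*(-1118964 + 40/579) = -22*(-647880116/579) = 14253362552/579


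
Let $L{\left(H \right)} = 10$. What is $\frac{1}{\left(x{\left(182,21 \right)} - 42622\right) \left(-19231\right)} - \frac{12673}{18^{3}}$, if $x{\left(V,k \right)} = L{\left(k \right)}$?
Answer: $- \frac{865430057627}{398263086792} \approx -2.173$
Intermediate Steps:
$x{\left(V,k \right)} = 10$
$\frac{1}{\left(x{\left(182,21 \right)} - 42622\right) \left(-19231\right)} - \frac{12673}{18^{3}} = \frac{1}{\left(10 - 42622\right) \left(-19231\right)} - \frac{12673}{18^{3}} = \frac{1}{10 - 42622} \left(- \frac{1}{19231}\right) - \frac{12673}{5832} = \frac{1}{-42612} \left(- \frac{1}{19231}\right) - \frac{12673}{5832} = \left(- \frac{1}{42612}\right) \left(- \frac{1}{19231}\right) - \frac{12673}{5832} = \frac{1}{819471372} - \frac{12673}{5832} = - \frac{865430057627}{398263086792}$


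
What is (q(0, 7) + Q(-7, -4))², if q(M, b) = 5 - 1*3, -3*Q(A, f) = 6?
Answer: 0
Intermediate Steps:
Q(A, f) = -2 (Q(A, f) = -⅓*6 = -2)
q(M, b) = 2 (q(M, b) = 5 - 3 = 2)
(q(0, 7) + Q(-7, -4))² = (2 - 2)² = 0² = 0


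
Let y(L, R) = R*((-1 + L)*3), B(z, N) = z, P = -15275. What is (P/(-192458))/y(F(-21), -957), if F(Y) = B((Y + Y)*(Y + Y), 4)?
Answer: -15275/974140216434 ≈ -1.5680e-8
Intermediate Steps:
F(Y) = 4*Y² (F(Y) = (Y + Y)*(Y + Y) = (2*Y)*(2*Y) = 4*Y²)
y(L, R) = R*(-3 + 3*L)
(P/(-192458))/y(F(-21), -957) = (-15275/(-192458))/((3*(-957)*(-1 + 4*(-21)²))) = (-15275*(-1/192458))/((3*(-957)*(-1 + 4*441))) = 15275/(192458*((3*(-957)*(-1 + 1764)))) = 15275/(192458*((3*(-957)*1763))) = (15275/192458)/(-5061573) = (15275/192458)*(-1/5061573) = -15275/974140216434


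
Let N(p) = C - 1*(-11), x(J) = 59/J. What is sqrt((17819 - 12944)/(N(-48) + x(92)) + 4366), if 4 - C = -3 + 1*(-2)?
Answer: sqrt(1844041674)/633 ≈ 67.839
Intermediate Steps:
C = 9 (C = 4 - (-3 + 1*(-2)) = 4 - (-3 - 2) = 4 - 1*(-5) = 4 + 5 = 9)
N(p) = 20 (N(p) = 9 - 1*(-11) = 9 + 11 = 20)
sqrt((17819 - 12944)/(N(-48) + x(92)) + 4366) = sqrt((17819 - 12944)/(20 + 59/92) + 4366) = sqrt(4875/(20 + 59*(1/92)) + 4366) = sqrt(4875/(20 + 59/92) + 4366) = sqrt(4875/(1899/92) + 4366) = sqrt(4875*(92/1899) + 4366) = sqrt(149500/633 + 4366) = sqrt(2913178/633) = sqrt(1844041674)/633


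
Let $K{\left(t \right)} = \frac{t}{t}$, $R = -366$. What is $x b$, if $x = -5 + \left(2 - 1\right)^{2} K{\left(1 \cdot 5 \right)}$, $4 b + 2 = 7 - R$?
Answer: $-371$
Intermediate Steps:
$K{\left(t \right)} = 1$
$b = \frac{371}{4}$ ($b = - \frac{1}{2} + \frac{7 - -366}{4} = - \frac{1}{2} + \frac{7 + 366}{4} = - \frac{1}{2} + \frac{1}{4} \cdot 373 = - \frac{1}{2} + \frac{373}{4} = \frac{371}{4} \approx 92.75$)
$x = -4$ ($x = -5 + \left(2 - 1\right)^{2} \cdot 1 = -5 + 1^{2} \cdot 1 = -5 + 1 \cdot 1 = -5 + 1 = -4$)
$x b = \left(-4\right) \frac{371}{4} = -371$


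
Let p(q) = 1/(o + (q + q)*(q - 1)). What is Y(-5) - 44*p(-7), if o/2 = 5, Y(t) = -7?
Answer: -449/61 ≈ -7.3607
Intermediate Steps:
o = 10 (o = 2*5 = 10)
p(q) = 1/(10 + 2*q*(-1 + q)) (p(q) = 1/(10 + (q + q)*(q - 1)) = 1/(10 + (2*q)*(-1 + q)) = 1/(10 + 2*q*(-1 + q)))
Y(-5) - 44*p(-7) = -7 - 22/(5 + (-7)² - 1*(-7)) = -7 - 22/(5 + 49 + 7) = -7 - 22/61 = -449/61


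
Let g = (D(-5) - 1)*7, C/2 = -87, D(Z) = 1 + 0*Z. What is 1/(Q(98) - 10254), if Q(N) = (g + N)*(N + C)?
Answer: -1/17702 ≈ -5.6491e-5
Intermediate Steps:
D(Z) = 1 (D(Z) = 1 + 0 = 1)
C = -174 (C = 2*(-87) = -174)
g = 0 (g = (1 - 1)*7 = 0*7 = 0)
Q(N) = N*(-174 + N) (Q(N) = (0 + N)*(N - 174) = N*(-174 + N))
1/(Q(98) - 10254) = 1/(98*(-174 + 98) - 10254) = 1/(98*(-76) - 10254) = 1/(-7448 - 10254) = 1/(-17702) = -1/17702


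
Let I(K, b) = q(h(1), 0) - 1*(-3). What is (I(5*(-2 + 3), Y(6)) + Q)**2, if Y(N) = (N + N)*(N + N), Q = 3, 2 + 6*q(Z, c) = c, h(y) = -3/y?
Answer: 289/9 ≈ 32.111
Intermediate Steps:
q(Z, c) = -1/3 + c/6
Y(N) = 4*N**2 (Y(N) = (2*N)*(2*N) = 4*N**2)
I(K, b) = 8/3 (I(K, b) = (-1/3 + (1/6)*0) - 1*(-3) = (-1/3 + 0) + 3 = -1/3 + 3 = 8/3)
(I(5*(-2 + 3), Y(6)) + Q)**2 = (8/3 + 3)**2 = (17/3)**2 = 289/9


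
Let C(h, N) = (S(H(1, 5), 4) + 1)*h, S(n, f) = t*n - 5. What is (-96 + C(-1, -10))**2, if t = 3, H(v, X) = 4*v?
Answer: 10816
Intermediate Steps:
S(n, f) = -5 + 3*n (S(n, f) = 3*n - 5 = -5 + 3*n)
C(h, N) = 8*h (C(h, N) = ((-5 + 3*(4*1)) + 1)*h = ((-5 + 3*4) + 1)*h = ((-5 + 12) + 1)*h = (7 + 1)*h = 8*h)
(-96 + C(-1, -10))**2 = (-96 + 8*(-1))**2 = (-96 - 8)**2 = (-104)**2 = 10816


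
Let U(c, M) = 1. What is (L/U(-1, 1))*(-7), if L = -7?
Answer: 49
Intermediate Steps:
(L/U(-1, 1))*(-7) = -7/1*(-7) = -7*1*(-7) = -7*(-7) = 49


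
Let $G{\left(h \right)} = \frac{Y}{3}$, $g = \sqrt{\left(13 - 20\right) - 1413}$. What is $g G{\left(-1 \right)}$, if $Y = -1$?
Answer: $- \frac{2 i \sqrt{355}}{3} \approx - 12.561 i$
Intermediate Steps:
$g = 2 i \sqrt{355}$ ($g = \sqrt{\left(13 - 20\right) - 1413} = \sqrt{-7 - 1413} = \sqrt{-1420} = 2 i \sqrt{355} \approx 37.683 i$)
$G{\left(h \right)} = - \frac{1}{3}$
$g G{\left(-1 \right)} = 2 i \sqrt{355} \left(- \frac{1}{3}\right) = - \frac{2 i \sqrt{355}}{3}$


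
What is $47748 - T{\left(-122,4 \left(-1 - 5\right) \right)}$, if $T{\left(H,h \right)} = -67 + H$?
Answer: $47937$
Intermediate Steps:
$47748 - T{\left(-122,4 \left(-1 - 5\right) \right)} = 47748 - \left(-67 - 122\right) = 47748 - -189 = 47748 + 189 = 47937$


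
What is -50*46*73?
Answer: -167900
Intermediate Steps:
-50*46*73 = -2300*73 = -167900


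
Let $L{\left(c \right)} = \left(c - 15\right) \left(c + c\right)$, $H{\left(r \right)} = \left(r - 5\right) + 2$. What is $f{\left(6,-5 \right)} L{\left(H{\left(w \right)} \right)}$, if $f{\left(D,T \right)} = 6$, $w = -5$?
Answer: $2208$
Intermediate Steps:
$H{\left(r \right)} = -3 + r$ ($H{\left(r \right)} = \left(-5 + r\right) + 2 = -3 + r$)
$L{\left(c \right)} = 2 c \left(-15 + c\right)$ ($L{\left(c \right)} = \left(-15 + c\right) 2 c = 2 c \left(-15 + c\right)$)
$f{\left(6,-5 \right)} L{\left(H{\left(w \right)} \right)} = 6 \cdot 2 \left(-3 - 5\right) \left(-15 - 8\right) = 6 \cdot 2 \left(-8\right) \left(-15 - 8\right) = 6 \cdot 2 \left(-8\right) \left(-23\right) = 6 \cdot 368 = 2208$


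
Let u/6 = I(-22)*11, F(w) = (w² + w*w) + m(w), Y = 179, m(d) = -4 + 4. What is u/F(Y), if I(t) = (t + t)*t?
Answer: 31944/32041 ≈ 0.99697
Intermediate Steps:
m(d) = 0
F(w) = 2*w² (F(w) = (w² + w*w) + 0 = (w² + w²) + 0 = 2*w² + 0 = 2*w²)
I(t) = 2*t² (I(t) = (2*t)*t = 2*t²)
u = 63888 (u = 6*((2*(-22)²)*11) = 6*((2*484)*11) = 6*(968*11) = 6*10648 = 63888)
u/F(Y) = 63888/((2*179²)) = 63888/((2*32041)) = 63888/64082 = 63888*(1/64082) = 31944/32041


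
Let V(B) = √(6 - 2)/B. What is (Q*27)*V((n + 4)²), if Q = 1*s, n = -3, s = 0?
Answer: 0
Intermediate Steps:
Q = 0 (Q = 1*0 = 0)
V(B) = 2/B (V(B) = √4/B = 2/B)
(Q*27)*V((n + 4)²) = (0*27)*(2/((-3 + 4)²)) = 0*(2/(1²)) = 0*(2/1) = 0*(2*1) = 0*2 = 0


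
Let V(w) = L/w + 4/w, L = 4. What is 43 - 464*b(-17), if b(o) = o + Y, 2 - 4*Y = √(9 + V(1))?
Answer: 7699 + 116*√17 ≈ 8177.3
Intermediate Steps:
V(w) = 8/w (V(w) = 4/w + 4/w = 8/w)
Y = ½ - √17/4 (Y = ½ - √(9 + 8/1)/4 = ½ - √(9 + 8*1)/4 = ½ - √(9 + 8)/4 = ½ - √17/4 ≈ -0.53078)
b(o) = ½ + o - √17/4 (b(o) = o + (½ - √17/4) = ½ + o - √17/4)
43 - 464*b(-17) = 43 - 464*(½ - 17 - √17/4) = 43 - 464*(-33/2 - √17/4) = 43 + (7656 + 116*√17) = 7699 + 116*√17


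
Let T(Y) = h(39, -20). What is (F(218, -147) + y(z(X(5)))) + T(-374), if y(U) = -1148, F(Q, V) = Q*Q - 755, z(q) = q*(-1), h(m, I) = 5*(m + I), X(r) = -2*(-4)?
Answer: 45716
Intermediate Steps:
X(r) = 8
h(m, I) = 5*I + 5*m (h(m, I) = 5*(I + m) = 5*I + 5*m)
T(Y) = 95 (T(Y) = 5*(-20) + 5*39 = -100 + 195 = 95)
z(q) = -q
F(Q, V) = -755 + Q² (F(Q, V) = Q² - 755 = -755 + Q²)
(F(218, -147) + y(z(X(5)))) + T(-374) = ((-755 + 218²) - 1148) + 95 = ((-755 + 47524) - 1148) + 95 = (46769 - 1148) + 95 = 45621 + 95 = 45716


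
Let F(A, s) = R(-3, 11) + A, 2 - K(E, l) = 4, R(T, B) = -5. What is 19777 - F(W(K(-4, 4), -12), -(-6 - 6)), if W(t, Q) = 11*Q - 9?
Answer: 19923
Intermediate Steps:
K(E, l) = -2 (K(E, l) = 2 - 1*4 = 2 - 4 = -2)
W(t, Q) = -9 + 11*Q
F(A, s) = -5 + A
19777 - F(W(K(-4, 4), -12), -(-6 - 6)) = 19777 - (-5 + (-9 + 11*(-12))) = 19777 - (-5 + (-9 - 132)) = 19777 - (-5 - 141) = 19777 - 1*(-146) = 19777 + 146 = 19923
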